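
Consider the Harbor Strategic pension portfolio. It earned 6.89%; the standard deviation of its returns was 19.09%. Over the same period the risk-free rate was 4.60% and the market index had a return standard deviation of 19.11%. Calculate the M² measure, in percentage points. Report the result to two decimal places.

Sharpe = (Rp − Rf) / σp = (6.89% − 4.60%) / 19.09% = 0.1200
M² = Rf + Sharpe × σm = 4.60% + 0.1200 × 19.11% = 6.8932%

6.89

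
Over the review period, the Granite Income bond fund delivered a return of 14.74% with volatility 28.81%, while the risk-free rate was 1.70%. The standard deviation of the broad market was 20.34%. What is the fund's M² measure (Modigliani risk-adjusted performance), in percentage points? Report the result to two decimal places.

Sharpe = (Rp − Rf) / σp = (14.74% − 1.70%) / 28.81% = 0.4526
M² = Rf + Sharpe × σm = 1.70% + 0.4526 × 20.34% = 10.9059%

10.91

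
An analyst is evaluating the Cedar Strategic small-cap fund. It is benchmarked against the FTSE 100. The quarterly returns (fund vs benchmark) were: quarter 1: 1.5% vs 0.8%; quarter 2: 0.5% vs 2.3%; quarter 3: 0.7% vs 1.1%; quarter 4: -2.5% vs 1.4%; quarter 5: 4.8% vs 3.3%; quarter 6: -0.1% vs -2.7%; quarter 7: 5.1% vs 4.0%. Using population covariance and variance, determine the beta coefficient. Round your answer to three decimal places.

r̄p = 1.4286%,  r̄m = 1.4571%
Cov = Σ(rp − r̄p)(rm − r̄m) / 7 = 3.0798
Var(rm) = Σ(rm − r̄m)² / 7 = 4.0596
β = Cov / Var = 3.0798 / 4.0596 = 0.7586

0.759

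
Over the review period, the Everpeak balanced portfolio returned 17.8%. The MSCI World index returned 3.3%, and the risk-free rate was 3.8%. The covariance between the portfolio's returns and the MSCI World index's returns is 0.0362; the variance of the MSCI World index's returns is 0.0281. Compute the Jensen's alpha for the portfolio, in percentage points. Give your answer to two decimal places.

β = Cov / Var = 0.0362 / 0.0281 = 1.2883
E[R] = Rf + β(Rm − Rf) = 3.8% + 1.2883 × (3.3% − 3.8%) = 3.1559%
α = Rp − E[R] = 17.8% − 3.1559% = 14.6441

14.64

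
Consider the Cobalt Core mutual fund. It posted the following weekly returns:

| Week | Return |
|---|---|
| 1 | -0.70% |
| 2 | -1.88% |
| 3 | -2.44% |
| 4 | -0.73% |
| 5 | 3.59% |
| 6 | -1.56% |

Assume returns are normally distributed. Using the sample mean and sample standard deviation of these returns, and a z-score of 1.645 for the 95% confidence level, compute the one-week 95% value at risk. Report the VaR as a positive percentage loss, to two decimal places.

r̄ = (-0.7 − 1.88 − 2.44 − 0.73 + 3.59 − 1.56) / 6 = -0.6200%
Σ(r − r̄)² = (-0.7 − (-0.6200))² + (-1.88 − (-0.6200))² + (-2.44 − (-0.6200))² + … = 23.5262
σ = √[23.5262 / 5] = 2.1692%
VaR = −(r̄ − z·σ) = −(-0.6200 − 1.645 × 2.1692) = −(-4.1883) = 4.1883%

4.19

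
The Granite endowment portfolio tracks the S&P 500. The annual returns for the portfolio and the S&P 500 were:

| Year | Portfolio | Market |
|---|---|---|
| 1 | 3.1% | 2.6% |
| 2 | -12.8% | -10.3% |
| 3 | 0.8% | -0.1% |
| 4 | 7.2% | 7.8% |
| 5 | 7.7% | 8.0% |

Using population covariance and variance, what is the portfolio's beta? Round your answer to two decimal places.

r̄p = 1.2000%,  r̄m = 1.6000%
Cov = Σ(rp − r̄p)(rm − r̄m) / 5 = 49.5960
Var(rm) = Σ(rm − r̄m)² / 5 = 44.9800
β = Cov / Var = 49.5960 / 44.9800 = 1.1026

1.10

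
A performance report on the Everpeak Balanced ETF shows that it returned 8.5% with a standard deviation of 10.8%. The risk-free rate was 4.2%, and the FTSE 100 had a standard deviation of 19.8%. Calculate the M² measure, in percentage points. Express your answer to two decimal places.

12.08

Sharpe = (Rp − Rf) / σp = (8.5% − 4.2%) / 10.8% = 0.3981
M² = Rf + Sharpe × σm = 4.2% + 0.3981 × 19.8% = 12.0824%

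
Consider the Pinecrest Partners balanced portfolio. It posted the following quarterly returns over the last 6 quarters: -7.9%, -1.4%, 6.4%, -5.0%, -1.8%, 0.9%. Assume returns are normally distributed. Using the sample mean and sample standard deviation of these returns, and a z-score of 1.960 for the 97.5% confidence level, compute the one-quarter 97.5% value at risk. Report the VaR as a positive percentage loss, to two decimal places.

11.13

Mean return μ = -8.80 / 6 = -1.4667%
Σ(r − μ)² = 121.4733; sample σ = √(121.4733/5) = 4.9290%
VaR = −(μ − z·σ) = −(-1.4667 − 1.960 × 4.9290) = −(-11.1275) = 11.1275%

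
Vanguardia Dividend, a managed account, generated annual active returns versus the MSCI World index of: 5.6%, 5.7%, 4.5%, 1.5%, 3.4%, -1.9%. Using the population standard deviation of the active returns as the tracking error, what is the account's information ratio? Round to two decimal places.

1.18

r̄ = (5.6 + 5.7 + 4.5 + 1.5 + 3.4 − 1.9) / 6 = 18.80 / 6 = 3.1333%
Population std dev = √[42.6133 / 6] = 2.6650%
IR = r̄ / tracking error = 3.1333 / 2.6650 = 1.1757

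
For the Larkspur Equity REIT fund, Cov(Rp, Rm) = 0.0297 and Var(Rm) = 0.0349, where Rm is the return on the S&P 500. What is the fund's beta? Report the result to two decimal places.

β = Cov(Rp, Rm) / Var(Rm) = 0.0297 / 0.0349 = 0.8510

0.85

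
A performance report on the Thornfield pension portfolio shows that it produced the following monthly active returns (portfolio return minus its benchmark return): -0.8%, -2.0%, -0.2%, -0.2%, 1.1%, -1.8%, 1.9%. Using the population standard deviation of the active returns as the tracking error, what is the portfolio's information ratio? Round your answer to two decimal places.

-0.22

Mean return r̄ = -2.00 / 7 = -0.2857%
Population σ = √[Σ(r − r̄)² / 7] = √[12.2086 / 7] = √1.7441 = 1.3206%
IR = r̄ / tracking error = -0.2857 / 1.3206 = -0.2163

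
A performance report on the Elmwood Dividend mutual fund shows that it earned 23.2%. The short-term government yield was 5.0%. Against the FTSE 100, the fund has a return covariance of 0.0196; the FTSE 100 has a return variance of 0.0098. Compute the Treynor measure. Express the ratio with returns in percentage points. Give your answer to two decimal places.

β = Cov / Var = 0.0196 / 0.0098 = 2.0000
Treynor = (Rp − Rf) / β = (23.2% − 5.0%) / 2.0000 = 18.20 / 2.0000 = 9.1000

9.10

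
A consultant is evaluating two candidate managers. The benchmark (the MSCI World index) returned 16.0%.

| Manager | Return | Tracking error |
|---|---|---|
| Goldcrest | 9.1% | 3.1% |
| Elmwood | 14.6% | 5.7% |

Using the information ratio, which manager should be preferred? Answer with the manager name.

Elmwood

Goldcrest: IR = (9.1% − 16.0%) / 3.1% = -2.226
Elmwood: IR = (14.6% − 16.0%) / 5.7% = -0.246
Highest: Elmwood (-0.246).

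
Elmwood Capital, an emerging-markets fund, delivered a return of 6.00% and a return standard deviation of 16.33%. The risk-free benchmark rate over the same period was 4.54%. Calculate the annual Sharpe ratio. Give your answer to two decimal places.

Sharpe = (Rp − Rf) / σp = (6.00% − 4.54%) / 16.33% = 1.46% / 16.33% = 0.0894

0.09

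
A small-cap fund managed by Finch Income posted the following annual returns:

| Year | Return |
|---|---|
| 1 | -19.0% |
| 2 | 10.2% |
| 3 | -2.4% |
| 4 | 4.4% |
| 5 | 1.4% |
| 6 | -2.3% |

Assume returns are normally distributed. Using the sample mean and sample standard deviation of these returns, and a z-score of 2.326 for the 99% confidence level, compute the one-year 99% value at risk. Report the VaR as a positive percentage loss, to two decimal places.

r̄ = (-19 + 10.2 − 2.4 + 4.4 + 1.4 − 2.3) / 6 = -7.70 / 6 = -1.2833%
Sample std dev = √[487.5283 / 5] = 9.8745%
VaR = −(r̄ − z·σ) = −(-1.2833 − 2.326 × 9.8745) = −(-24.2514) = 24.2514%

24.25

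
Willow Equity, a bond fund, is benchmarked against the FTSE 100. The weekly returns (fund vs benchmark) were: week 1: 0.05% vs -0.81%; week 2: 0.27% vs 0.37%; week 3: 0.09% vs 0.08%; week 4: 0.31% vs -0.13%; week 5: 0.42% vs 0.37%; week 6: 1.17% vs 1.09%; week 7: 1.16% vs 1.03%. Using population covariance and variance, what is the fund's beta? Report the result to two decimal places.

0.63

r̄p = 0.4957%,  r̄m = 0.2857%
Cov = Σ(rp − r̄p)(rm − r̄m) / 7 = 0.2372
Var(rm) = Σ(rm − r̄m)² / 7 = 0.3758
β = Cov / Var = 0.2372 / 0.3758 = 0.6312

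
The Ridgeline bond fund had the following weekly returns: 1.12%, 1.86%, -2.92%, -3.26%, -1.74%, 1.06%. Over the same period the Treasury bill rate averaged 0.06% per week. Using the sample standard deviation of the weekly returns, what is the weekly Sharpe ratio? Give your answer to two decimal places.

r̄ = (1.12 + 1.86 − 2.92 − 3.26 − 1.74 + 1.06) / 6 = -3.880 / 6 = -0.6467%
Sample σ = √[Σ(r − r̄)² / 5] = √[25.5101 / 5] = √5.1020 = 2.2588%
Sharpe = (r̄ − rf) / σ = (-0.6467 − 0.06) / 2.2588 = -0.7067 / 2.2588 = -0.3129

-0.31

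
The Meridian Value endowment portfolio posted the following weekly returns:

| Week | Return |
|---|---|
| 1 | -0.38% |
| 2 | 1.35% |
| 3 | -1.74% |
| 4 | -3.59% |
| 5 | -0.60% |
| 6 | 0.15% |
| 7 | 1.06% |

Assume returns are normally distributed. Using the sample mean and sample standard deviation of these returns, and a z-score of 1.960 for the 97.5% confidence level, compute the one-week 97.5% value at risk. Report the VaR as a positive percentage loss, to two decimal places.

3.87

Mean return r̄ = -3.750 / 7 = -0.5357%
Σ(r − r̄)² = (-0.38 − (-0.5357))² + (1.35 − (-0.5357))² + (-1.74 − (-0.5357))² + … = 17.3798
sample σ = √(17.3798 / 6) = √2.8966 = 1.7019%
VaR = −(r̄ − z·σ) = −(-0.5357 − 1.960 × 1.7019) = −(-3.8714) = 3.8714%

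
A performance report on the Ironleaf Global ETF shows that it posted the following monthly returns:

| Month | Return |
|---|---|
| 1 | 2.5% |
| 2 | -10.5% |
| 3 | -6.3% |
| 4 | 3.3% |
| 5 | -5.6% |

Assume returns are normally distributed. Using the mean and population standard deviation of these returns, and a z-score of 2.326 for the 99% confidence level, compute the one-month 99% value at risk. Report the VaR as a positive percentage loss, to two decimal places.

Mean return μ = -16.60 / 5 = -3.3200%
Σ(r − μ)² = (2.5 − (-3.3200))² + (-10.5 − (-3.3200))² + … = 143.3280
population σ = √(143.3280 / 5) = √28.6656 = 5.3540%
VaR = −(μ − z·σ) = −(-3.3200 − 2.326 × 5.3540) = −(-15.7734) = 15.7734%

15.77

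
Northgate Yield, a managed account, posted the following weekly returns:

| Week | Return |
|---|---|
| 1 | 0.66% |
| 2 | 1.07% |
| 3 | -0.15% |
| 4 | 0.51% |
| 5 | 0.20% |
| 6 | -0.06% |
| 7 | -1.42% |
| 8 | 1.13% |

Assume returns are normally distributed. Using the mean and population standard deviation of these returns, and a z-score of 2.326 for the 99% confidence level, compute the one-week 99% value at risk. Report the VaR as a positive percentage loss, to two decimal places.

1.55

Mean return r̄ = 1.940 / 8 = 0.2425%
Population σ = √[Σ(r − r̄)² / 8] = √[4.7296 / 8] = √0.5912 = 0.7689%
VaR = −(r̄ − z·σ) = −(0.2425 − 2.326 × 0.7689) = −(-1.5460) = 1.5460%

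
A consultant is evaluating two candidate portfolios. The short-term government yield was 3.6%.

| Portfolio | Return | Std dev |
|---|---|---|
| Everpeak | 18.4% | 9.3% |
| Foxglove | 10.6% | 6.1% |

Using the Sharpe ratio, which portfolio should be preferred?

Everpeak

Everpeak: Sharpe ratio = (18.4% − 3.6%) / 9.3% = 1.591
Foxglove: Sharpe ratio = (10.6% − 3.6%) / 6.1% = 1.148
Highest: Everpeak (1.591).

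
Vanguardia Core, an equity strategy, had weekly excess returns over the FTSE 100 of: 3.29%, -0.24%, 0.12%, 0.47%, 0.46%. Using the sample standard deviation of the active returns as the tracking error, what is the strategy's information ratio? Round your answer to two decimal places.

0.58

μ = (3.29 − 0.24 + 0.12 + 0.47 + 0.46) / 5 = 0.8200%
Sample std dev = √[7.9666 / 4] = 1.4113%
IR = μ / tracking error = 0.8200 / 1.4113 = 0.5810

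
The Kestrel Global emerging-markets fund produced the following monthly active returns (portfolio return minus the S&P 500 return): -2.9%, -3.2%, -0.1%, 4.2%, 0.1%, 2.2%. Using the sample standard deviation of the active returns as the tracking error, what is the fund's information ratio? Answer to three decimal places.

r̄ = (-2.9 − 3.2 − 0.1 + 4.2 + 0.1 + 2.2) / 6 = 0.30 / 6 = 0.0500%
Sample std dev = √[41.1350 / 5] = 2.8683%
IR = r̄ / tracking error = 0.0500 / 2.8683 = 0.0174

0.017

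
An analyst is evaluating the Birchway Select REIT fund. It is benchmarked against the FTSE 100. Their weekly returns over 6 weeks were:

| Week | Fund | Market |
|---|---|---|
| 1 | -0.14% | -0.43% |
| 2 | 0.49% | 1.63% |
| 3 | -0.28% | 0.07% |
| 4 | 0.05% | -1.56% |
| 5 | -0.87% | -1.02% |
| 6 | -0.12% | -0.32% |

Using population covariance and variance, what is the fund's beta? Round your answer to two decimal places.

r̄p = -0.1450%,  r̄m = -0.2717%
Cov = Σ(rp − r̄p)(rm − r̄m) / 6 = 0.2418
Var(rm) = Σ(rm − r̄m)² / 6 = 0.9967
β = Cov / Var = 0.2418 / 0.9967 = 0.2426

0.24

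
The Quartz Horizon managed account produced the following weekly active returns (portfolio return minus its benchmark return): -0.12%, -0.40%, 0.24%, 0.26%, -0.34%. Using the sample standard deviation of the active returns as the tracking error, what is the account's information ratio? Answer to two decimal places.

-0.23

r̄ = (-0.12 − 0.4 + 0.24 + 0.26 − 0.34) / 5 = -0.360 / 5 = -0.0720%
Σ(r − r̄)² = (-0.12 − (-0.0720))² + (-0.4 − (-0.0720))² + (0.24 − (-0.0720))² + … = 0.3893
sample σ = √(0.3893 / 4) = √0.0973 = 0.3119%
IR = r̄ / tracking error = -0.0720 / 0.3119 = -0.2308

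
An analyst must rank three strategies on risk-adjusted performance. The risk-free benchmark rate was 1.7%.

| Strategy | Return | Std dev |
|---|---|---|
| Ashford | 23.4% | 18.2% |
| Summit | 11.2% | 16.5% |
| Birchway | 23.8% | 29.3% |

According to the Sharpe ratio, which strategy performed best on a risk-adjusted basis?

Ashford

Ashford: Sharpe ratio = (23.4% − 1.7%) / 18.2% = 1.192
Summit: Sharpe ratio = (11.2% − 1.7%) / 16.5% = 0.576
Birchway: Sharpe ratio = (23.8% − 1.7%) / 29.3% = 0.754
Highest: Ashford (1.192).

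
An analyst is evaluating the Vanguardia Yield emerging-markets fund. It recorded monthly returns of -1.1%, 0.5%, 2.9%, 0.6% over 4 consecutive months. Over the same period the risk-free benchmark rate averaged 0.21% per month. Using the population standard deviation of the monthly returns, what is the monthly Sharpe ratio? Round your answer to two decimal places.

0.36

r̄ = (-1.1 + 0.5 + 2.9 + 0.6) / 4 = 0.7250%
Population σ = √[Σ(r − r̄)² / 4] = √[8.1275 / 4] = √2.0319 = 1.4254%
Sharpe = (r̄ − rf) / σ = (0.7250 − 0.21) / 1.4254 = 0.5150 / 1.4254 = 0.3613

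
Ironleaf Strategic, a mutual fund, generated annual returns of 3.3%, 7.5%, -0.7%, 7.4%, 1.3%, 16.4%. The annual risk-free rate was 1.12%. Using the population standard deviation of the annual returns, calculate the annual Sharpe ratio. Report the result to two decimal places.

0.85

r̄ = (3.3 + 7.5 − 0.7 + 7.4 + 1.3 + 16.4) / 6 = 35.20 / 6 = 5.8667%
Σ(r − r̄)² = (3.3 − 5.8667)² + (7.5 − 5.8667)² + (-0.7 − 5.8667)² + … = 186.5333
σ = √[186.5333 / 6] = 5.5757%
Sharpe = (r̄ − rf) / σ = (5.8667 − 1.12) / 5.5757 = 4.7467 / 5.5757 = 0.8513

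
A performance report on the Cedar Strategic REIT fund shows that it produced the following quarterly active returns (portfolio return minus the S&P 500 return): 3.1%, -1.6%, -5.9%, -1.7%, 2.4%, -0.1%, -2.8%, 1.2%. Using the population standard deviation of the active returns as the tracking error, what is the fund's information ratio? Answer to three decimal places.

-0.244

Mean return r̄ = -5.40 / 8 = -0.6750%
Σ(r − r̄)² = (3.1 − (-0.6750))² + (-1.6 − (-0.6750))² + (-5.9 − (-0.6750))² + … = 61.2750
population σ = √(61.2750 / 8) = √7.6594 = 2.7676%
IR = r̄ / tracking error = -0.6750 / 2.7676 = -0.2439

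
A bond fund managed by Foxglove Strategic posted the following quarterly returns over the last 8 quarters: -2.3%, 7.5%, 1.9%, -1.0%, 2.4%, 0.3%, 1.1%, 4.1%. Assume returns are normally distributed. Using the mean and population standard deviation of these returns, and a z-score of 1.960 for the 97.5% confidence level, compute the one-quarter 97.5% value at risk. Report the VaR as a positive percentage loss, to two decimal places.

3.86

r̄ = (-2.3 + 7.5 + 1.9 − 1 + 2.4 + 0.3 + 1.1 + 4.1) / 8 = 1.7500%
Population std dev = √[65.5200 / 8] = 2.8618%
VaR = −(r̄ − z·σ) = −(1.7500 − 1.960 × 2.8618) = −(-3.8591) = 3.8591%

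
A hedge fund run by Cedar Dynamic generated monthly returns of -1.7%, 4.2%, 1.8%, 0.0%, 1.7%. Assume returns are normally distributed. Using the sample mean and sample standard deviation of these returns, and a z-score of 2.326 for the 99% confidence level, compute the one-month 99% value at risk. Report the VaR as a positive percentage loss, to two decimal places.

r̄ = (-1.7 + 4.2 + 1.8 + 0 + 1.7) / 5 = 1.2000%
Sample σ = √[Σ(r − r̄)² / 4] = √[19.4600 / 4] = √4.8650 = 2.2057%
VaR = −(r̄ − z·σ) = −(1.2000 − 2.326 × 2.2057) = −(-3.9305) = 3.9305%

3.93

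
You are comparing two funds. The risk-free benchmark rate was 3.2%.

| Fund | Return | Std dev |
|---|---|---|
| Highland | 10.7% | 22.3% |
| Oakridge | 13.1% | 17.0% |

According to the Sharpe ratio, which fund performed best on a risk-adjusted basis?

Oakridge

Highland: Sharpe ratio = (10.7% − 3.2%) / 22.3% = 0.336
Oakridge: Sharpe ratio = (13.1% − 3.2%) / 17.0% = 0.582
Highest: Oakridge (0.582).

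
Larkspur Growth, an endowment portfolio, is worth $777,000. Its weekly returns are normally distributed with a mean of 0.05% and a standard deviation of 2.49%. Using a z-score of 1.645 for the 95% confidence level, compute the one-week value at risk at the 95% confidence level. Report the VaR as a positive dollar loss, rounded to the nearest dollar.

Return at the 95% tail: μ − z·σ = 0.05% − 1.645 × 2.49% = 0.05 − 4.09605 = -4.04605%
VaR = −(-4.04605%) × $777,000 = 4.04605% × $777,000 = $31,438

$31,438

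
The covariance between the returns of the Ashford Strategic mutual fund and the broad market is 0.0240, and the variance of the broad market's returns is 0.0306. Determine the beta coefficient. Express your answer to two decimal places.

β = Cov(Rp, Rm) / Var(Rm) = 0.0240 / 0.0306 = 0.7843

0.78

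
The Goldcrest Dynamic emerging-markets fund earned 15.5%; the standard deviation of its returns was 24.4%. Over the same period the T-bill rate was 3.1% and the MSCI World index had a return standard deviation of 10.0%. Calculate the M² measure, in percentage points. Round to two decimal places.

8.18

Sharpe = (Rp − Rf) / σp = (15.5% − 3.1%) / 24.4% = 0.5082
M² = Rf + Sharpe × σm = 3.1% + 0.5082 × 10.0% = 8.1820%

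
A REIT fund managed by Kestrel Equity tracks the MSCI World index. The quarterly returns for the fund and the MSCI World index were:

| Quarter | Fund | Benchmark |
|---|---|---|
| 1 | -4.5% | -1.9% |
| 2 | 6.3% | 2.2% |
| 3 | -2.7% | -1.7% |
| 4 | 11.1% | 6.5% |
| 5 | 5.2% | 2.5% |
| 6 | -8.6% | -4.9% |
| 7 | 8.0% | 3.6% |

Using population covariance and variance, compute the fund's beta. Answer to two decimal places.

1.86

r̄p = 2.1143%,  r̄m = 0.9000%
Cov = Σ(rp − r̄p)(rm − r̄m) / 7 = 24.2529
Var(rm) = Σ(rm − r̄m)² / 7 = 13.0200
β = Cov / Var = 24.2529 / 13.0200 = 1.8627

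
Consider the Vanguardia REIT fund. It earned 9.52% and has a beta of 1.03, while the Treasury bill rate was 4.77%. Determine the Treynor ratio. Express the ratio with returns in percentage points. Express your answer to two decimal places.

Treynor = (Rp − Rf) / β = (9.52% − 4.77%) / 1.03 = 4.75 / 1.03 = 4.6117

4.61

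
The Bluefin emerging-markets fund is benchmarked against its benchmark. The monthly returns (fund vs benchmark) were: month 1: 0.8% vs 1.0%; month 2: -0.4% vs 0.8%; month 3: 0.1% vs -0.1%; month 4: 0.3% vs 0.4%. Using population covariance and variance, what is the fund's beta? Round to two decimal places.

0.24

r̄p = 0.2000%,  r̄m = 0.5250%
Cov = Σ(rp − r̄p)(rm − r̄m) / 4 = 0.0425
Var(rm) = Σ(rm − r̄m)² / 4 = 0.1769
β = Cov / Var = 0.0425 / 0.1769 = 0.2402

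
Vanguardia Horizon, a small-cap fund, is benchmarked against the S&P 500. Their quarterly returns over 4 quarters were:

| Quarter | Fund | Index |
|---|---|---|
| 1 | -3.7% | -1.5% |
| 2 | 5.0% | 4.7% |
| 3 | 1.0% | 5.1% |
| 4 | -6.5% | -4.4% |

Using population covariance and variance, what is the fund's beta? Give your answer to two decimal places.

1.01

r̄p = -1.0500%,  r̄m = 0.9750%
Cov = Σ(rp − r̄p)(rm − r̄m) / 4 = 16.7113
Var(rm) = Σ(rm − r̄m)² / 4 = 16.4769
β = Cov / Var = 16.7113 / 16.4769 = 1.0142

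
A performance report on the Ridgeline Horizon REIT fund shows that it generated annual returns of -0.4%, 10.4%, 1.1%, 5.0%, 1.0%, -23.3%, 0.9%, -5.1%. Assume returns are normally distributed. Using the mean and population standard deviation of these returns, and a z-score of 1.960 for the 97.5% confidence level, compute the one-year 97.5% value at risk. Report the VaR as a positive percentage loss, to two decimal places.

Mean return r̄ = -10.40 / 8 = -1.3000%
Σ(r − r̄)² = 691.7200; population σ = √(691.7200/8) = 9.2987%
VaR = −(r̄ − z·σ) = −(-1.3000 − 1.960 × 9.2987) = −(-19.5255) = 19.5255%

19.53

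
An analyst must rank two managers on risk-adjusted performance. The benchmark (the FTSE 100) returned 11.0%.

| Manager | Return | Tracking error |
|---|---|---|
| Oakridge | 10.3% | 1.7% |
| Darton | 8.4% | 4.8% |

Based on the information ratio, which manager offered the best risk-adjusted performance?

Oakridge: IR = (10.3% − 11.0%) / 1.7% = -0.412
Darton: IR = (8.4% − 11.0%) / 4.8% = -0.542
Highest: Oakridge (-0.412).

Oakridge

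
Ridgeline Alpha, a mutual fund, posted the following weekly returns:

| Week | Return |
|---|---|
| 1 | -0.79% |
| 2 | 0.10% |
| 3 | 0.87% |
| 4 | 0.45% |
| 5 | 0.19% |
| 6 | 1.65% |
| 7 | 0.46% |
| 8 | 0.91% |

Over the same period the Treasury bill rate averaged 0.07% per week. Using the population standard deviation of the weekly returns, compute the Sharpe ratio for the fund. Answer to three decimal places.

0.616

Mean return r̄ = 3.840 / 8 = 0.4800%
Σ(r − r̄)² = (-0.79 − 0.4800)² + (0.1 − 0.4800)² + … = 3.5486
population σ = √(3.5486 / 8) = √0.4436 = 0.6660%
Sharpe = (r̄ − rf) / σ = (0.4800 − 0.07) / 0.6660 = 0.4100 / 0.6660 = 0.6156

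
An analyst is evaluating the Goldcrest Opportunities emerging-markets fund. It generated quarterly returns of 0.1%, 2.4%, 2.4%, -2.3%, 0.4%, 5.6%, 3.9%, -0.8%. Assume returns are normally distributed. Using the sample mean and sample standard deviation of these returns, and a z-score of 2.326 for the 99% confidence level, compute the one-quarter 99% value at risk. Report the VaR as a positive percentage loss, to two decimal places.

4.57

Mean return r̄ = 11.70 / 8 = 1.4625%
Sample σ = √[Σ(r − r̄)² / 7] = √[47.0788 / 7] = √6.7255 = 2.5934%
VaR = −(r̄ − z·σ) = −(1.4625 − 2.326 × 2.5934) = −(-4.5697) = 4.5697%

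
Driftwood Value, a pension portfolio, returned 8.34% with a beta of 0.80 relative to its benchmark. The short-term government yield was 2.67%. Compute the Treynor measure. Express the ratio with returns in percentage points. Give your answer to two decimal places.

7.09

Treynor = (Rp − Rf) / β = (8.34% − 2.67%) / 0.80 = 5.67 / 0.80 = 7.0875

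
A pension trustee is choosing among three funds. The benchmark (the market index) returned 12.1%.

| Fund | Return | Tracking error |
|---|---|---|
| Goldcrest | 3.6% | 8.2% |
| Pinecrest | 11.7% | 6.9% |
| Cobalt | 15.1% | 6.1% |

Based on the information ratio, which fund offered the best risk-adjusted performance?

Goldcrest: IR = (3.6% − 12.1%) / 8.2% = -1.037
Pinecrest: IR = (11.7% − 12.1%) / 6.9% = -0.058
Cobalt: IR = (15.1% − 12.1%) / 6.1% = 0.492
Highest: Cobalt (0.492).

Cobalt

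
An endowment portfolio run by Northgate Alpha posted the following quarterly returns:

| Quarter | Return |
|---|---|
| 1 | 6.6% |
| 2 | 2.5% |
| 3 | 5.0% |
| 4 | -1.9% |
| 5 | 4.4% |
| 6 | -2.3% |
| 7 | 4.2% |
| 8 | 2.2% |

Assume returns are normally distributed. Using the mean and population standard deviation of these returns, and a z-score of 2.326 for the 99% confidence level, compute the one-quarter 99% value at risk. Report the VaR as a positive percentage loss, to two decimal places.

r̄ = (6.6 + 2.5 + 5 − 1.9 + 4.4 − 2.3 + 4.2 + 2.2) / 8 = 20.70 / 8 = 2.5875%
Population σ = √[Σ(r − r̄)² / 8] = √[71.9888 / 8] = √8.9986 = 2.9998%
VaR = −(r̄ − z·σ) = −(2.5875 − 2.326 × 2.9998) = −(-4.3900) = 4.3900%

4.39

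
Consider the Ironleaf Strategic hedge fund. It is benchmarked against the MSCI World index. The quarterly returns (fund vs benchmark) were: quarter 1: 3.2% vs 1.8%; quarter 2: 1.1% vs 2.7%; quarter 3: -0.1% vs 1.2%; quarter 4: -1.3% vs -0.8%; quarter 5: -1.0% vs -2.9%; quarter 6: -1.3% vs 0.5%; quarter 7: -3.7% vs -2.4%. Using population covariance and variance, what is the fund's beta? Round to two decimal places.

r̄p = -0.4429%,  r̄m = 0.0143%
Cov = Σ(rp − r̄p)(rm − r̄m) / 7 = 2.9749
Var(rm) = Σ(rm − r̄m)² / 7 = 3.8612
β = Cov / Var = 2.9749 / 3.8612 = 0.7705

0.77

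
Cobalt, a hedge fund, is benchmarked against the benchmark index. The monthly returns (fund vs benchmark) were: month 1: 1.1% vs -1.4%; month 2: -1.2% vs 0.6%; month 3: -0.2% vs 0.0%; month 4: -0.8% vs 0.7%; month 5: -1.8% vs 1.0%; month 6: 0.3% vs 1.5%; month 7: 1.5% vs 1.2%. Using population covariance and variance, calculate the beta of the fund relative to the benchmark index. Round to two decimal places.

-0.32

r̄p = -0.1571%,  r̄m = 0.5143%
Cov = Σ(rp − r̄p)(rm − r̄m) / 7 = -0.2578
Var(rm) = Σ(rm − r̄m)² / 7 = 0.8069
β = Cov / Var = -0.2578 / 0.8069 = -0.3195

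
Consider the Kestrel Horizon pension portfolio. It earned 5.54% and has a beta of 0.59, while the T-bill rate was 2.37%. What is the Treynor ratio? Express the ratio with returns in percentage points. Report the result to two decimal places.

Treynor = (Rp − Rf) / β = (5.54% − 2.37%) / 0.59 = 3.17 / 0.59 = 5.3729

5.37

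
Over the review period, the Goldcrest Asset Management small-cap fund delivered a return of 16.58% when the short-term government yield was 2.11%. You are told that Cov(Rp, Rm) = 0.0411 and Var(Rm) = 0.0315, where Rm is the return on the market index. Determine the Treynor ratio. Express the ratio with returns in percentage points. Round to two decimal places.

β = Cov / Var = 0.0411 / 0.0315 = 1.3048
Treynor = (Rp − Rf) / β = (16.58% − 2.11%) / 1.3048 = 14.47 / 1.3048 = 11.0898

11.09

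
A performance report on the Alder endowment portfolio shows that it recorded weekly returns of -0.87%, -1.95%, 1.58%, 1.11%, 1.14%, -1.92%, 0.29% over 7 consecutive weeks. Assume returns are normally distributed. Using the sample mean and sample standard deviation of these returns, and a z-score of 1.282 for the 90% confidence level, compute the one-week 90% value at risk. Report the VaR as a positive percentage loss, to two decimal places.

2.00

r̄ = (-0.87 − 1.95 + 1.58 + 1.11 + 1.14 − 1.92 + 0.29) / 7 = -0.620 / 7 = -0.0886%
Sample σ = √[Σ(r − r̄)² / 6] = √[13.3031 / 6] = √2.2172 = 1.4890%
VaR = −(r̄ − z·σ) = −(-0.0886 − 1.282 × 1.4890) = −(-1.9975) = 1.9975%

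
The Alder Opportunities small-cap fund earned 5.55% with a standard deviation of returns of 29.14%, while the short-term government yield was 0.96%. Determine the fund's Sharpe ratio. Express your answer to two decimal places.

0.16

Sharpe = (Rp − Rf) / σp = (5.55% − 0.96%) / 29.14% = 4.59% / 29.14% = 0.1575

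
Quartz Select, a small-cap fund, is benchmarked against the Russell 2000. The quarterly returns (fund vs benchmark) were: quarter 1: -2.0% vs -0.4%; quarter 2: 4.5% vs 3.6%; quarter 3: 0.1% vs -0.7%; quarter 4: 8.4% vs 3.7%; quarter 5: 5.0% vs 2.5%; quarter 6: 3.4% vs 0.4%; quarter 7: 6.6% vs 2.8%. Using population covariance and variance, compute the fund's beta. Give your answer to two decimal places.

1.70

r̄p = 3.7143%,  r̄m = 1.7000%
Cov = Σ(rp − r̄p)(rm − r̄m) / 7 = 5.1643
Var(rm) = Σ(rm − r̄m)² / 7 = 3.0457
β = Cov / Var = 5.1643 / 3.0457 = 1.6956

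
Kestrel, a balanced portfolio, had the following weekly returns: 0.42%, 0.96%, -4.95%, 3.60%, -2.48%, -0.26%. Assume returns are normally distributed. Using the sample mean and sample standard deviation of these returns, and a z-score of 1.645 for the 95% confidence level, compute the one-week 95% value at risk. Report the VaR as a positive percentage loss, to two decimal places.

μ = (0.42 + 0.96 − 4.95 + 3.6 − 2.48 − 0.26) / 6 = -0.4517%
Σ(r − μ)² = 43.5545; sample σ = √(43.5545/5) = 2.9514%
VaR = −(μ − z·σ) = −(-0.4517 − 1.645 × 2.9514) = −(-5.3068) = 5.3068%

5.31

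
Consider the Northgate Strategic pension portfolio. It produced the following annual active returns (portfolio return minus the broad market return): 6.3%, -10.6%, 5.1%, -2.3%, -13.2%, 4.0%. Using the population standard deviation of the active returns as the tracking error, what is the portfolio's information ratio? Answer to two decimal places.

r̄ = (6.3 − 10.6 + 5.1 − 2.3 − 13.2 + 4) / 6 = -1.7833%
Population std dev = √[354.5083 / 6] = 7.6867%
IR = r̄ / tracking error = -1.7833 / 7.6867 = -0.2320

-0.23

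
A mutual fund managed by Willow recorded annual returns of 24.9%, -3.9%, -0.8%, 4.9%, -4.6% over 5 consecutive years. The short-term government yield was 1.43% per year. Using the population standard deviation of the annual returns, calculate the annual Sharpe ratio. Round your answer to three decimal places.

0.244

μ = (24.9 − 3.9 − 0.8 + 4.9 − 4.6) / 5 = 4.1000%
Population σ = √[Σ(r − μ)² / 5] = √[596.9800 / 5] = √119.3960 = 10.9268%
Sharpe = (μ − rf) / σ = (4.1000 − 1.43) / 10.9268 = 2.6700 / 10.9268 = 0.2444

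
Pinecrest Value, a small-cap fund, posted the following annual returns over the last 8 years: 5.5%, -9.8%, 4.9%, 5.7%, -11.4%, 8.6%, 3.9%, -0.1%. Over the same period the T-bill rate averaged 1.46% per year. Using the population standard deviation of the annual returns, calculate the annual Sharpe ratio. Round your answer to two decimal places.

Mean return μ = 7.30 / 8 = 0.9125%
Population σ = √[Σ(r − μ)² / 8] = √[395.2688 / 8] = √49.4086 = 7.0291%
Sharpe = (μ − rf) / σ = (0.9125 − 1.46) / 7.0291 = -0.5475 / 7.0291 = -0.0779

-0.08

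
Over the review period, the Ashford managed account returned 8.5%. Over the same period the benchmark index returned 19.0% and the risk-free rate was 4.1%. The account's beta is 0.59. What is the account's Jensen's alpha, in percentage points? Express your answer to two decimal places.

CAPM expected return = Rf + β(Rm − Rf) = 4.1% + 0.59 × (19.0% − 4.1%) = 4.1 + 0.59 × 14.90 = 12.8910%
Jensen's α = Rp − E[R] = 8.5% − 12.8910% = -4.3910

-4.39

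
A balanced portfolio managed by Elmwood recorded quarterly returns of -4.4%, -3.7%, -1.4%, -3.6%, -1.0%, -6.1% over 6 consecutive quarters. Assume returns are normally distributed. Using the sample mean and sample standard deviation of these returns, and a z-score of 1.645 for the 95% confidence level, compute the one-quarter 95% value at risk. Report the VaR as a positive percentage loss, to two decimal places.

r̄ = (-4.4 − 3.7 − 1.4 − 3.6 − 1 − 6.1) / 6 = -3.3667%
Sample σ = √[Σ(r − r̄)² / 5] = √[18.1733 / 5] = √3.6347 = 1.9065%
VaR = −(r̄ − z·σ) = −(-3.3667 − 1.645 × 1.9065) = −(-6.5029) = 6.5029%

6.50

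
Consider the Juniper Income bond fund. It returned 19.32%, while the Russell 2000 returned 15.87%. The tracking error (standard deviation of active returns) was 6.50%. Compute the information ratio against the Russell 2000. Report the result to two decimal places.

0.53

IR = (Rp − Rb) / TE = (19.32% − 15.87%) / 6.50% = 3.45% / 6.50% = 0.5308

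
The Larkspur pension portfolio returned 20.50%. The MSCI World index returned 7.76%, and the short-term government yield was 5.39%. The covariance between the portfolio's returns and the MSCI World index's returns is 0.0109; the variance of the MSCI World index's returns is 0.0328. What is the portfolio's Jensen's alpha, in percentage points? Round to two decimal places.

β = Cov / Var = 0.0109 / 0.0328 = 0.3323
E[R] = Rf + β(Rm − Rf) = 5.39% + 0.3323 × (7.76% − 5.39%) = 6.1776%
α = Rp − E[R] = 20.50% − 6.1776% = 14.3224

14.32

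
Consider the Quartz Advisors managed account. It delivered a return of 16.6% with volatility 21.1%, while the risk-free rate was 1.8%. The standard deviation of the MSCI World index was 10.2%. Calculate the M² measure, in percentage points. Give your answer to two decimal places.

8.95

Sharpe = (Rp − Rf) / σp = (16.6% − 1.8%) / 21.1% = 0.7014
M² = Rf + Sharpe × σm = 1.8% + 0.7014 × 10.2% = 8.9543%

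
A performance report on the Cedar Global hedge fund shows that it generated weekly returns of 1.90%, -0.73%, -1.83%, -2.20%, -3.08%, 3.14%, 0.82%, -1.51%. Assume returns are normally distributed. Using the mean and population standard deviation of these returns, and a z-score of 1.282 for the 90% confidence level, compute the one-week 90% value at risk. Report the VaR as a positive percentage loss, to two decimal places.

3.04

r̄ = (1.9 − 0.73 − 1.83 − 2.2 − 3.08 + 3.14 + 0.82 − 1.51) / 8 = -0.4363%
Σ(r − r̄)² = (1.9 − (-0.4363))² + (-0.73 − (-0.4363))² + (-1.83 − (-0.4363))² + … = 33.1078
σ = √[33.1078 / 8] = 2.0343%
VaR = −(r̄ − z·σ) = −(-0.4363 − 1.282 × 2.0343) = −(-3.0443) = 3.0443%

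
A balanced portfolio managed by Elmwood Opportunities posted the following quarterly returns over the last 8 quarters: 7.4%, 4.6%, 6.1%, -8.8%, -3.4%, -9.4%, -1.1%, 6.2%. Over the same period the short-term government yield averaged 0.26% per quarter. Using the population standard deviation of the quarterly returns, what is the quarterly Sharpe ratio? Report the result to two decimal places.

Mean return r̄ = 1.60 / 8 = 0.2000%
Population std dev = √[329.8200 / 8] = 6.4209%
Sharpe = (r̄ − rf) / σ = (0.2000 − 0.26) / 6.4209 = -0.0600 / 6.4209 = -0.0093

-0.01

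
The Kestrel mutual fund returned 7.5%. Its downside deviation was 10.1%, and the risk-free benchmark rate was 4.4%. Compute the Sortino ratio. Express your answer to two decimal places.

0.31

Sortino = (Rp − Rf) / σd = (7.5% − 4.4%) / 10.1% = 3.10% / 10.1% = 0.3069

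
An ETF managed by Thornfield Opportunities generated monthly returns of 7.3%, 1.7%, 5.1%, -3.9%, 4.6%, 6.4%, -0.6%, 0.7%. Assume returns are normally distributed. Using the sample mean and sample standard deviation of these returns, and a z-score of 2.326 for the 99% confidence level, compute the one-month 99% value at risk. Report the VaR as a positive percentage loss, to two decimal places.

Mean return r̄ = 21.30 / 8 = 2.6625%
Σ(r − r̄)² = 103.6588; sample σ = √(103.6588/7) = 3.8482%
VaR = −(r̄ − z·σ) = −(2.6625 − 2.326 × 3.8482) = −(-6.2884) = 6.2884%

6.29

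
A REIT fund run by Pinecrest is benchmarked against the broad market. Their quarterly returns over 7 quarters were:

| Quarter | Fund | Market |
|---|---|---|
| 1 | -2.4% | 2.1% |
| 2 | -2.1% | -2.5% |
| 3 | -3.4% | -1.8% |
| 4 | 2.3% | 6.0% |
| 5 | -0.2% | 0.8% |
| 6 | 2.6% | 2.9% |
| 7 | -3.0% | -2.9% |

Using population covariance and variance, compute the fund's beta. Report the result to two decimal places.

0.63

r̄p = -0.8857%,  r̄m = 0.6571%
Cov = Σ(rp − r̄p)(rm − r̄m) / 7 = 5.7549
Var(rm) = Σ(rm − r̄m)² / 7 = 9.1910
β = Cov / Var = 5.7549 / 9.1910 = 0.6261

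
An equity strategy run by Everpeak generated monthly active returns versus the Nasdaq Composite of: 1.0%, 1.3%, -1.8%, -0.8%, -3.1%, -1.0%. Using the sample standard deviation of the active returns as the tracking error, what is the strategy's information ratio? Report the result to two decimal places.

-0.44

r̄ = (1 + 1.3 − 1.8 − 0.8 − 3.1 − 1) / 6 = -4.40 / 6 = -0.7333%
Sample std dev = √[13.9533 / 5] = 1.6705%
IR = r̄ / tracking error = -0.7333 / 1.6705 = -0.4390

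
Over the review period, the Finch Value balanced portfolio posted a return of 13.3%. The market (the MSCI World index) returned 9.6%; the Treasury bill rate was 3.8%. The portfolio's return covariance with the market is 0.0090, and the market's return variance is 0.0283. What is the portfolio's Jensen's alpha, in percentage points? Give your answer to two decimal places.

β = Cov / Var = 0.0090 / 0.0283 = 0.3180
E[R] = Rf + β(Rm − Rf) = 3.8% + 0.3180 × (9.6% − 3.8%) = 5.6444%
α = Rp − E[R] = 13.3% − 5.6444% = 7.6556

7.66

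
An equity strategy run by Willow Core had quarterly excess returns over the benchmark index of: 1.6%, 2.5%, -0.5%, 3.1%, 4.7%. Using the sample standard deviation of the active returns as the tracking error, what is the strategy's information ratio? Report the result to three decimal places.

1.187

Mean return r̄ = 11.40 / 5 = 2.2800%
Σ(r − r̄)² = (1.6 − 2.2800)² + (2.5 − 2.2800)² + (-0.5 − 2.2800)² + … = 14.7680
σ = √[14.7680 / 4] = 1.9215%
IR = r̄ / tracking error = 2.2800 / 1.9215 = 1.1866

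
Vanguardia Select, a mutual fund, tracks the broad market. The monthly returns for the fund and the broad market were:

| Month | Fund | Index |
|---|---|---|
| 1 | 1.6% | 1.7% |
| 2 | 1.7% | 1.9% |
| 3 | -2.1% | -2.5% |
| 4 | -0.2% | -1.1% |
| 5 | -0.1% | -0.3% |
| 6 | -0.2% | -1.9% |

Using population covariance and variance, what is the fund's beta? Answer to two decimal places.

r̄p = 0.1167%,  r̄m = -0.3667%
Cov = Σ(rp − r̄p)(rm − r̄m) / 6 = 2.0144
Var(rm) = Σ(rm − r̄m)² / 6 = 2.8089
β = Cov / Var = 2.0144 / 2.8089 = 0.7171

0.72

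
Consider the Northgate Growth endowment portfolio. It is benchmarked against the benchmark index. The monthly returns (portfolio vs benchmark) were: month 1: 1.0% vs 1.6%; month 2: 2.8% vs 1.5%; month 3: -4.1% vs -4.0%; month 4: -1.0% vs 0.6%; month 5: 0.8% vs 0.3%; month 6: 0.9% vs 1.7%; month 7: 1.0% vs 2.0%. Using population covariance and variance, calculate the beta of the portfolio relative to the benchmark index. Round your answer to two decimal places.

r̄p = 0.2000%,  r̄m = 0.5286%
Cov = Σ(rp − r̄p)(rm − r̄m) / 7 = 3.5186
Var(rm) = Σ(rm − r̄m)² / 7 = 3.7420
β = Cov / Var = 3.5186 / 3.7420 = 0.9403

0.94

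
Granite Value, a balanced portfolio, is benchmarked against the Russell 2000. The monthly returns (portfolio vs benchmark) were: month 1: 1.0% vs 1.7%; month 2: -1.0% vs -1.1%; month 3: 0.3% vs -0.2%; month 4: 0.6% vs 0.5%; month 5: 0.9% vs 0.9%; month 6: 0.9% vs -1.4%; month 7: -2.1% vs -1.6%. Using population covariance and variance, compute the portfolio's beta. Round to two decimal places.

0.64

r̄p = 0.0857%,  r̄m = -0.1714%
Cov = Σ(rp − r̄p)(rm − r̄m) / 7 = 0.8647
Var(rm) = Σ(rm − r̄m)² / 7 = 1.3592
β = Cov / Var = 0.8647 / 1.3592 = 0.6362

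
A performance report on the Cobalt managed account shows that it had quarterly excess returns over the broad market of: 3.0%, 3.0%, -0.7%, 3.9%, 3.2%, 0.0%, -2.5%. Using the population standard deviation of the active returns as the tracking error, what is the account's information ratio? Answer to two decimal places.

0.62

Mean return r̄ = 9.90 / 7 = 1.4143%
Σ(r − r̄)² = (3 − 1.4143)² + (3 − 1.4143)² + (-0.7 − 1.4143)² + … = 36.1886
σ = √[36.1886 / 7] = 2.2737%
IR = r̄ / tracking error = 1.4143 / 2.2737 = 0.6220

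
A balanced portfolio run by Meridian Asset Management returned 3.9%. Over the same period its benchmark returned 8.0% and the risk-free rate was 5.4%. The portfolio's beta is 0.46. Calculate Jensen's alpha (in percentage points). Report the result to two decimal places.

CAPM expected return = Rf + β(Rm − Rf) = 5.4% + 0.46 × (8.0% − 5.4%) = 5.4 + 0.46 × 2.60 = 6.5960%
Jensen's α = Rp − E[R] = 3.9% − 6.5960% = -2.6960

-2.70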